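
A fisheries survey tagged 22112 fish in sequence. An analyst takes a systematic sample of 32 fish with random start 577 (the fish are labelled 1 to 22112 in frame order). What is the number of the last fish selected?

k = 22112/32 = 691
32nd selection = r + (32−1)·k = 577 + 31×691 = 577 + 21421 = 21998

21998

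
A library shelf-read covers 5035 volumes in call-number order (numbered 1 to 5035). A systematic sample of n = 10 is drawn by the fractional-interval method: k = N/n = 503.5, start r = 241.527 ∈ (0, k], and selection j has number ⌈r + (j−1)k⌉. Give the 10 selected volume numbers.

j=1: r + 0k = 241.527 → ⌈·⌉ = 242
j=2: r + 1k = 745.027 → ⌈·⌉ = 746
j=3: r + 2k = 1248.527 → ⌈·⌉ = 1249
j=4: r + 3k = 1752.027 → ⌈·⌉ = 1753
j=5: r + 4k = 2255.527 → ⌈·⌉ = 2256
j=6: r + 5k = 2759.027 → ⌈·⌉ = 2760
j=7: r + 6k = 3262.527 → ⌈·⌉ = 3263
j=8: r + 7k = 3766.027 → ⌈·⌉ = 3767
j=9: r + 8k = 4269.527 → ⌈·⌉ = 4270
j=10: r + 9k = 4773.027 → ⌈·⌉ = 4774

242, 746, 1249, 1753, 2256, 2760, 3263, 3767, 4270, 4774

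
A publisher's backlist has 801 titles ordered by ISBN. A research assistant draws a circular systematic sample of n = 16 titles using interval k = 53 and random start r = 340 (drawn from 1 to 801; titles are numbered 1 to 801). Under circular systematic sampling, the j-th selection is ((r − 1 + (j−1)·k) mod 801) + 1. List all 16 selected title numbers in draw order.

340, 393, 446, 499, 552, 605, 658, 711, 764, 16, 69, 122, 175, 228, 281, 334

Selection 1: 340
Selection 2: 340 + 53 = 393
Selection 3: 393 + 53 = 446
Selection 4: 446 + 53 = 499
Selection 5: 499 + 53 = 552
Selection 6: 552 + 53 = 605
Selection 7: 605 + 53 = 658
Selection 8: 658 + 53 = 711
Selection 9: 711 + 53 = 764
Selection 10: 764 + 53 = 817 → 817 − 801 = 16
Selection 11: 16 + 53 = 69
Selection 12: 69 + 53 = 122
Selection 13: 122 + 53 = 175
Selection 14: 175 + 53 = 228
Selection 15: 228 + 53 = 281
Selection 16: 281 + 53 = 334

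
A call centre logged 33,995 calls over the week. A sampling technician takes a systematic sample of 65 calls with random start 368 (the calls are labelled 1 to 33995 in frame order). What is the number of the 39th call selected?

k = 33995/65 = 523
39th selection = r + (39−1)·k = 368 + 38×523 = 368 + 19874 = 20242

20242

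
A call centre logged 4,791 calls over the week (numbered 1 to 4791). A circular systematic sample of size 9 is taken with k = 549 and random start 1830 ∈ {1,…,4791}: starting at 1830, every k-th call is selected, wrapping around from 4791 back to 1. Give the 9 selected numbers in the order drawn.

1830, 2379, 2928, 3477, 4026, 4575, 333, 882, 1431

Selection 1: 1830
Selection 2: 1830 + 549 = 2379
Selection 3: 2379 + 549 = 2928
Selection 4: 2928 + 549 = 3477
Selection 5: 3477 + 549 = 4026
Selection 6: 4026 + 549 = 4575
Selection 7: 4575 + 549 = 5124 → 5124 − 4791 = 333
Selection 8: 333 + 549 = 882
Selection 9: 882 + 549 = 1431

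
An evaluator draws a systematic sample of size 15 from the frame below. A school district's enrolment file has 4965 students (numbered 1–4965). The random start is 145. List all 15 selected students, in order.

145, 476, 807, 1138, 1469, 1800, 2131, 2462, 2793, 3124, 3455, 3786, 4117, 4448, 4779

k = N/n = 4965/15 = 331
student 1: 145
student 2: 145 + 331 = 476
student 3: 476 + 331 = 807
student 4: 807 + 331 = 1138
student 5: 1138 + 331 = 1469
student 6: 1469 + 331 = 1800
student 7: 1800 + 331 = 2131
student 8: 2131 + 331 = 2462
student 9: 2462 + 331 = 2793
student 10: 2793 + 331 = 3124
student 11: 3124 + 331 = 3455
student 12: 3455 + 331 = 3786
student 13: 3786 + 331 = 4117
student 14: 4117 + 331 = 4448
student 15: 4448 + 331 = 4779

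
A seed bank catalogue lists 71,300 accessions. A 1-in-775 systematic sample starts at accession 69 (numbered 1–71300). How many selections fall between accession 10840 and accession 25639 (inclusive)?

19

k = 775
First selection ≥ 10840: 69 + ⌈(10840−69)/775⌉·775 = 69 + 14×775 = 10919
Last selection ≤ 25639: 69 + ⌊(25639−69)/775⌋·775 = 69 + 32×775 = 24869
Count = 32 − 14 + 1 = 19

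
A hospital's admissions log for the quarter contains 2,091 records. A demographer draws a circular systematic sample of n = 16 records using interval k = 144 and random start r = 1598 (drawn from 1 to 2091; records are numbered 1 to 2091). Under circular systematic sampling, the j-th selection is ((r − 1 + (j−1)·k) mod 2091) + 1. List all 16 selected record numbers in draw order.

1598, 1742, 1886, 2030, 83, 227, 371, 515, 659, 803, 947, 1091, 1235, 1379, 1523, 1667

Selection 1: 1598
Selection 2: 1598 + 144 = 1742
Selection 3: 1742 + 144 = 1886
Selection 4: 1886 + 144 = 2030
Selection 5: 2030 + 144 = 2174 → 2174 − 2091 = 83
Selection 6: 83 + 144 = 227
Selection 7: 227 + 144 = 371
Selection 8: 371 + 144 = 515
Selection 9: 515 + 144 = 659
Selection 10: 659 + 144 = 803
Selection 11: 803 + 144 = 947
Selection 12: 947 + 144 = 1091
Selection 13: 1091 + 144 = 1235
Selection 14: 1235 + 144 = 1379
Selection 15: 1379 + 144 = 1523
Selection 16: 1523 + 144 = 1667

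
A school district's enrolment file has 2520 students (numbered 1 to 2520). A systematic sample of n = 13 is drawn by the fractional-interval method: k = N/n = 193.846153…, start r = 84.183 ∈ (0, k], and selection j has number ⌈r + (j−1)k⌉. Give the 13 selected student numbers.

85, 279, 472, 666, 860, 1054, 1248, 1442, 1635, 1829, 2023, 2217, 2411

j=1: r + 0k = 84.183 → ⌈·⌉ = 85
j=2: r + 1k = 278.029153… → ⌈·⌉ = 279
j=3: r + 2k = 471.875307… → ⌈·⌉ = 472
j=4: r + 3k = 665.721461… → ⌈·⌉ = 666
j=5: r + 4k = 859.567615… → ⌈·⌉ = 860
j=6: r + 5k = 1053.413769… → ⌈·⌉ = 1054
j=7: r + 6k = 1247.259923… → ⌈·⌉ = 1248
j=8: r + 7k = 1441.106076… → ⌈·⌉ = 1442
j=9: r + 8k = 1634.952230… → ⌈·⌉ = 1635
j=10: r + 9k = 1828.798384… → ⌈·⌉ = 1829
j=11: r + 10k = 2022.644538… → ⌈·⌉ = 2023
j=12: r + 11k = 2216.490692… → ⌈·⌉ = 2217
j=13: r + 12k = 2410.336846… → ⌈·⌉ = 2411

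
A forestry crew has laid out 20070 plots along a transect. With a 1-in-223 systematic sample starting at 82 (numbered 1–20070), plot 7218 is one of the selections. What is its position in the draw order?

33

k = 223
position = (7218 − 82)/223 + 1 = 7136/223 + 1 = 32 + 1 = 33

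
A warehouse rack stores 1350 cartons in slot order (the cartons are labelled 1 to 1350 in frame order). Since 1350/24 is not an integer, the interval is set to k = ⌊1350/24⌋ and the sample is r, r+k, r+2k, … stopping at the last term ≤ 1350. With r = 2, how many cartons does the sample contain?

25

k = ⌊1350/24⌋ = 56
Achieved size = ⌊(1350 − 2)/56⌋ + 1 = ⌊1348/56⌋ + 1 = 24 + 1 = 25
(last selection: 2 + 24×56 = 1346 ≤ 1350; next would be 1402 > 1350)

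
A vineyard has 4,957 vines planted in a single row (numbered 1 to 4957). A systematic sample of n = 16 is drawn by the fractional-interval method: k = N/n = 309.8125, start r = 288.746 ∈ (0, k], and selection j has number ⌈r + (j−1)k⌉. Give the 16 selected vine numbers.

j=1: r + 0k = 288.746 → ⌈·⌉ = 289
j=2: r + 1k = 598.5585 → ⌈·⌉ = 599
j=3: r + 2k = 908.371 → ⌈·⌉ = 909
j=4: r + 3k = 1218.1835 → ⌈·⌉ = 1219
j=5: r + 4k = 1527.996 → ⌈·⌉ = 1528
j=6: r + 5k = 1837.8085 → ⌈·⌉ = 1838
j=7: r + 6k = 2147.621 → ⌈·⌉ = 2148
j=8: r + 7k = 2457.4335 → ⌈·⌉ = 2458
j=9: r + 8k = 2767.246 → ⌈·⌉ = 2768
j=10: r + 9k = 3077.0585 → ⌈·⌉ = 3078
j=11: r + 10k = 3386.871 → ⌈·⌉ = 3387
j=12: r + 11k = 3696.6835 → ⌈·⌉ = 3697
j=13: r + 12k = 4006.496 → ⌈·⌉ = 4007
j=14: r + 13k = 4316.3085 → ⌈·⌉ = 4317
j=15: r + 14k = 4626.121 → ⌈·⌉ = 4627
j=16: r + 15k = 4935.9335 → ⌈·⌉ = 4936

289, 599, 909, 1219, 1528, 1838, 2148, 2458, 2768, 3078, 3387, 3697, 4007, 4317, 4627, 4936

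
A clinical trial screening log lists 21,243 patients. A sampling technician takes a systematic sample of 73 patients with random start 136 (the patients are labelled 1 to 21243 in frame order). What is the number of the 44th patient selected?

12649

k = 21243/73 = 291
44th selection = r + (44−1)·k = 136 + 43×291 = 136 + 12513 = 12649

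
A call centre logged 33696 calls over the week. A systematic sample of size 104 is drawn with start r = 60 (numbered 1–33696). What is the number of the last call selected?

k = 33696/104 = 324
104th selection = r + (104−1)·k = 60 + 103×324 = 60 + 33372 = 33432

33432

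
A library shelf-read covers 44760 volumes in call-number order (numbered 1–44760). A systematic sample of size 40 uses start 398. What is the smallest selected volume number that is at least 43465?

k = 44760/40 = 1119
Steps past start: ⌈(43465 − 398)/1119⌉ = ⌈43067/1119⌉ = 39
Selected volume: 398 + 39×1119 = 44039

44039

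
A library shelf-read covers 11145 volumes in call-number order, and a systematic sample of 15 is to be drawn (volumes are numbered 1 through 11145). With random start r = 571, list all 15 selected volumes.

k = N/n = 11145/15 = 743
volume 1: 571
volume 2: 571 + 743 = 1314
volume 3: 1314 + 743 = 2057
volume 4: 2057 + 743 = 2800
volume 5: 2800 + 743 = 3543
volume 6: 3543 + 743 = 4286
volume 7: 4286 + 743 = 5029
volume 8: 5029 + 743 = 5772
volume 9: 5772 + 743 = 6515
volume 10: 6515 + 743 = 7258
volume 11: 7258 + 743 = 8001
volume 12: 8001 + 743 = 8744
volume 13: 8744 + 743 = 9487
volume 14: 9487 + 743 = 10230
volume 15: 10230 + 743 = 10973

571, 1314, 2057, 2800, 3543, 4286, 5029, 5772, 6515, 7258, 8001, 8744, 9487, 10230, 10973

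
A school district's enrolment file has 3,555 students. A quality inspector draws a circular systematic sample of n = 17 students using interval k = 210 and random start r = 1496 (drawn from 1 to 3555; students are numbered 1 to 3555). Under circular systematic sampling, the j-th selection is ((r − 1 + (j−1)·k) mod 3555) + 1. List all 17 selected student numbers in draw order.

Selection 1: 1496
Selection 2: 1496 + 210 = 1706
Selection 3: 1706 + 210 = 1916
Selection 4: 1916 + 210 = 2126
Selection 5: 2126 + 210 = 2336
Selection 6: 2336 + 210 = 2546
Selection 7: 2546 + 210 = 2756
Selection 8: 2756 + 210 = 2966
Selection 9: 2966 + 210 = 3176
Selection 10: 3176 + 210 = 3386
Selection 11: 3386 + 210 = 3596 → 3596 − 3555 = 41
Selection 12: 41 + 210 = 251
Selection 13: 251 + 210 = 461
Selection 14: 461 + 210 = 671
Selection 15: 671 + 210 = 881
Selection 16: 881 + 210 = 1091
Selection 17: 1091 + 210 = 1301

1496, 1706, 1916, 2126, 2336, 2546, 2756, 2966, 3176, 3386, 41, 251, 461, 671, 881, 1091, 1301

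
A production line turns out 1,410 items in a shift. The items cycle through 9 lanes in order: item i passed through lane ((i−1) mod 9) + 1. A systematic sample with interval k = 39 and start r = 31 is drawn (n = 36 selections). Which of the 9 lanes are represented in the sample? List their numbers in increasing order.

Consecutive selections differ by k = 39, so their lane numbers differ by 39 mod 9 = 3.
gcd(39, 9) = 3, so the sample visits 9/3 = 3 distinct residues mod 9.
Start 31 is lane 4; the lanes hit are 1, 4, 7.

1, 4, 7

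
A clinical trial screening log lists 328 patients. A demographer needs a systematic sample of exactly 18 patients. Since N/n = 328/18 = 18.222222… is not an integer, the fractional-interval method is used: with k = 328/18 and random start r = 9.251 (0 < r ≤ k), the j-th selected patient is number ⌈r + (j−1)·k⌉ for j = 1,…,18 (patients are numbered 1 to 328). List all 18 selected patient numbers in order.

j=1: r + 0k = 9.251 → ⌈·⌉ = 10
j=2: r + 1k = 27.473222… → ⌈·⌉ = 28
j=3: r + 2k = 45.695444… → ⌈·⌉ = 46
j=4: r + 3k = 63.917666… → ⌈·⌉ = 64
j=5: r + 4k = 82.139888… → ⌈·⌉ = 83
j=6: r + 5k = 100.362111… → ⌈·⌉ = 101
j=7: r + 6k = 118.584333… → ⌈·⌉ = 119
j=8: r + 7k = 136.806555… → ⌈·⌉ = 137
j=9: r + 8k = 155.028777… → ⌈·⌉ = 156
j=10: r + 9k = 173.251 → ⌈·⌉ = 174
j=11: r + 10k = 191.473222… → ⌈·⌉ = 192
j=12: r + 11k = 209.695444… → ⌈·⌉ = 210
j=13: r + 12k = 227.917666… → ⌈·⌉ = 228
j=14: r + 13k = 246.139888… → ⌈·⌉ = 247
j=15: r + 14k = 264.362111… → ⌈·⌉ = 265
j=16: r + 15k = 282.584333… → ⌈·⌉ = 283
j=17: r + 16k = 300.806555… → ⌈·⌉ = 301
j=18: r + 17k = 319.028777… → ⌈·⌉ = 320

10, 28, 46, 64, 83, 101, 119, 137, 156, 174, 192, 210, 228, 247, 265, 283, 301, 320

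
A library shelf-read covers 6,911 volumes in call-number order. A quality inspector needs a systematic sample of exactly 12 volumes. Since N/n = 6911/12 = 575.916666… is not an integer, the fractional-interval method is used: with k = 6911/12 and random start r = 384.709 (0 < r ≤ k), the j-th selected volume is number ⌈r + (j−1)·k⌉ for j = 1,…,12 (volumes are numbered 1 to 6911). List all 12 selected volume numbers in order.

j=1: r + 0k = 384.709 → ⌈·⌉ = 385
j=2: r + 1k = 960.625666… → ⌈·⌉ = 961
j=3: r + 2k = 1536.542333… → ⌈·⌉ = 1537
j=4: r + 3k = 2112.459 → ⌈·⌉ = 2113
j=5: r + 4k = 2688.375666… → ⌈·⌉ = 2689
j=6: r + 5k = 3264.292333… → ⌈·⌉ = 3265
j=7: r + 6k = 3840.209 → ⌈·⌉ = 3841
j=8: r + 7k = 4416.125666… → ⌈·⌉ = 4417
j=9: r + 8k = 4992.042333… → ⌈·⌉ = 4993
j=10: r + 9k = 5567.959 → ⌈·⌉ = 5568
j=11: r + 10k = 6143.875666… → ⌈·⌉ = 6144
j=12: r + 11k = 6719.792333… → ⌈·⌉ = 6720

385, 961, 1537, 2113, 2689, 3265, 3841, 4417, 4993, 5568, 6144, 6720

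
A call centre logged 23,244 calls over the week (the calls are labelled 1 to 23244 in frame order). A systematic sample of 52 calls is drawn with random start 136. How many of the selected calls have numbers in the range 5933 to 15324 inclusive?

21

k = 23244/52 = 447
First selection ≥ 5933: 136 + ⌈(5933−136)/447⌉·447 = 136 + 13×447 = 5947
Last selection ≤ 15324: 136 + ⌊(15324−136)/447⌋·447 = 136 + 33×447 = 14887
Count = 33 − 13 + 1 = 21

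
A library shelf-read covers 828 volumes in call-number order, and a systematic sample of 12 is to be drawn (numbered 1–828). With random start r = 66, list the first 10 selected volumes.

k = N/n = 828/12 = 69
volume 1: 66
volume 2: 66 + 69 = 135
volume 3: 135 + 69 = 204
volume 4: 204 + 69 = 273
volume 5: 273 + 69 = 342
volume 6: 342 + 69 = 411
volume 7: 411 + 69 = 480
volume 8: 480 + 69 = 549
volume 9: 549 + 69 = 618
volume 10: 618 + 69 = 687

66, 135, 204, 273, 342, 411, 480, 549, 618, 687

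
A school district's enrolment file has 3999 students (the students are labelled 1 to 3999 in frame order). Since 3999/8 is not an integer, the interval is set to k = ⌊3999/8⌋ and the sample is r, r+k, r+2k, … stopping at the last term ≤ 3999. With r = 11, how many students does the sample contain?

k = ⌊3999/8⌋ = 499
Achieved size = ⌊(3999 − 11)/499⌋ + 1 = ⌊3988/499⌋ + 1 = 7 + 1 = 8
(last selection: 11 + 7×499 = 3504 ≤ 3999; next would be 4003 > 3999)

8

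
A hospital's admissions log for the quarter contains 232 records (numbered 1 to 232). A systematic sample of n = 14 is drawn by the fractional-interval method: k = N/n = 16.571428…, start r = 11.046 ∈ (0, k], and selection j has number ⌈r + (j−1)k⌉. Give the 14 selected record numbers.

j=1: r + 0k = 11.046 → ⌈·⌉ = 12
j=2: r + 1k = 27.617428… → ⌈·⌉ = 28
j=3: r + 2k = 44.188857… → ⌈·⌉ = 45
j=4: r + 3k = 60.760285… → ⌈·⌉ = 61
j=5: r + 4k = 77.331714… → ⌈·⌉ = 78
j=6: r + 5k = 93.903142… → ⌈·⌉ = 94
j=7: r + 6k = 110.474571… → ⌈·⌉ = 111
j=8: r + 7k = 127.046 → ⌈·⌉ = 128
j=9: r + 8k = 143.617428… → ⌈·⌉ = 144
j=10: r + 9k = 160.188857… → ⌈·⌉ = 161
j=11: r + 10k = 176.760285… → ⌈·⌉ = 177
j=12: r + 11k = 193.331714… → ⌈·⌉ = 194
j=13: r + 12k = 209.903142… → ⌈·⌉ = 210
j=14: r + 13k = 226.474571… → ⌈·⌉ = 227

12, 28, 45, 61, 78, 94, 111, 128, 144, 161, 177, 194, 210, 227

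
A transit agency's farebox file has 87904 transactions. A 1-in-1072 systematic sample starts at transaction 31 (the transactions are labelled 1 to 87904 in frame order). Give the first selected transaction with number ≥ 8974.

9679

k = 1072
Steps past start: ⌈(8974 − 31)/1072⌉ = ⌈8943/1072⌉ = 9
Selected transaction: 31 + 9×1072 = 9679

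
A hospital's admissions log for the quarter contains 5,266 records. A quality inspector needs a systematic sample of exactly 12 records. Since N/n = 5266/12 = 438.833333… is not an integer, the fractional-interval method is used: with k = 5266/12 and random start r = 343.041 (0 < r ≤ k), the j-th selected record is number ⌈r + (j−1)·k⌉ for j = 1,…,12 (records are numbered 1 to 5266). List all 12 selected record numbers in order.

j=1: r + 0k = 343.041 → ⌈·⌉ = 344
j=2: r + 1k = 781.874333… → ⌈·⌉ = 782
j=3: r + 2k = 1220.707666… → ⌈·⌉ = 1221
j=4: r + 3k = 1659.541 → ⌈·⌉ = 1660
j=5: r + 4k = 2098.374333… → ⌈·⌉ = 2099
j=6: r + 5k = 2537.207666… → ⌈·⌉ = 2538
j=7: r + 6k = 2976.041 → ⌈·⌉ = 2977
j=8: r + 7k = 3414.874333… → ⌈·⌉ = 3415
j=9: r + 8k = 3853.707666… → ⌈·⌉ = 3854
j=10: r + 9k = 4292.541 → ⌈·⌉ = 4293
j=11: r + 10k = 4731.374333… → ⌈·⌉ = 4732
j=12: r + 11k = 5170.207666… → ⌈·⌉ = 5171

344, 782, 1221, 1660, 2099, 2538, 2977, 3415, 3854, 4293, 4732, 5171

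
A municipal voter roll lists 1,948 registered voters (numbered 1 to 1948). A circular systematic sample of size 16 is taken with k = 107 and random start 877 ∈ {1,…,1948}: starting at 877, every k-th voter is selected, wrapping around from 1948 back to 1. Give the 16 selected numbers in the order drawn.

Selection 1: 877
Selection 2: 877 + 107 = 984
Selection 3: 984 + 107 = 1091
Selection 4: 1091 + 107 = 1198
Selection 5: 1198 + 107 = 1305
Selection 6: 1305 + 107 = 1412
Selection 7: 1412 + 107 = 1519
Selection 8: 1519 + 107 = 1626
Selection 9: 1626 + 107 = 1733
Selection 10: 1733 + 107 = 1840
Selection 11: 1840 + 107 = 1947
Selection 12: 1947 + 107 = 2054 → 2054 − 1948 = 106
Selection 13: 106 + 107 = 213
Selection 14: 213 + 107 = 320
Selection 15: 320 + 107 = 427
Selection 16: 427 + 107 = 534

877, 984, 1091, 1198, 1305, 1412, 1519, 1626, 1733, 1840, 1947, 106, 213, 320, 427, 534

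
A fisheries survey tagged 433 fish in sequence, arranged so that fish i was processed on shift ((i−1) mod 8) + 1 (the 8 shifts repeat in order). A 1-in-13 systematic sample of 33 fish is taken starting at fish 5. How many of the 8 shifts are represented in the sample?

8

Consecutive selections differ by k = 13, so their shift numbers differ by 13 mod 8 = 5.
gcd(13, 8) = 1, so the sample visits 8/1 = 8 distinct residues mod 8.
Start 5 is shift 5; the shifts hit are 1, 2, 3, 4, 5, 6, 7, 8.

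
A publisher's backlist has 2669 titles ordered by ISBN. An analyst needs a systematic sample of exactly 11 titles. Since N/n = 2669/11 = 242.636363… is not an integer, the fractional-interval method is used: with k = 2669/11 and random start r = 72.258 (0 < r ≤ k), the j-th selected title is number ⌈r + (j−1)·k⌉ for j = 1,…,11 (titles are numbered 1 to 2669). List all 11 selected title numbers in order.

j=1: r + 0k = 72.258 → ⌈·⌉ = 73
j=2: r + 1k = 314.894363… → ⌈·⌉ = 315
j=3: r + 2k = 557.530727… → ⌈·⌉ = 558
j=4: r + 3k = 800.167090… → ⌈·⌉ = 801
j=5: r + 4k = 1042.803454… → ⌈·⌉ = 1043
j=6: r + 5k = 1285.439818… → ⌈·⌉ = 1286
j=7: r + 6k = 1528.076181… → ⌈·⌉ = 1529
j=8: r + 7k = 1770.712545… → ⌈·⌉ = 1771
j=9: r + 8k = 2013.348909… → ⌈·⌉ = 2014
j=10: r + 9k = 2255.985272… → ⌈·⌉ = 2256
j=11: r + 10k = 2498.621636… → ⌈·⌉ = 2499

73, 315, 558, 801, 1043, 1286, 1529, 1771, 2014, 2256, 2499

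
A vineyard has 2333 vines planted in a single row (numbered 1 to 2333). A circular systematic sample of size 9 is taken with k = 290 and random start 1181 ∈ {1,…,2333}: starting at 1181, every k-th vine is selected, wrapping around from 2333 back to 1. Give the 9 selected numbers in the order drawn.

1181, 1471, 1761, 2051, 8, 298, 588, 878, 1168

Selection 1: 1181
Selection 2: 1181 + 290 = 1471
Selection 3: 1471 + 290 = 1761
Selection 4: 1761 + 290 = 2051
Selection 5: 2051 + 290 = 2341 → 2341 − 2333 = 8
Selection 6: 8 + 290 = 298
Selection 7: 298 + 290 = 588
Selection 8: 588 + 290 = 878
Selection 9: 878 + 290 = 1168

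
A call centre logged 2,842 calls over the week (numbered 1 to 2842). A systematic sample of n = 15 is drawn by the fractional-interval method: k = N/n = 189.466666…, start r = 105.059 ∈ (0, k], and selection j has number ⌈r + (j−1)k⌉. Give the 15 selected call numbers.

106, 295, 484, 674, 863, 1053, 1242, 1432, 1621, 1811, 2000, 2190, 2379, 2569, 2758

j=1: r + 0k = 105.059 → ⌈·⌉ = 106
j=2: r + 1k = 294.525666… → ⌈·⌉ = 295
j=3: r + 2k = 483.992333… → ⌈·⌉ = 484
j=4: r + 3k = 673.459 → ⌈·⌉ = 674
j=5: r + 4k = 862.925666… → ⌈·⌉ = 863
j=6: r + 5k = 1052.392333… → ⌈·⌉ = 1053
j=7: r + 6k = 1241.859 → ⌈·⌉ = 1242
j=8: r + 7k = 1431.325666… → ⌈·⌉ = 1432
j=9: r + 8k = 1620.792333… → ⌈·⌉ = 1621
j=10: r + 9k = 1810.259 → ⌈·⌉ = 1811
j=11: r + 10k = 1999.725666… → ⌈·⌉ = 2000
j=12: r + 11k = 2189.192333… → ⌈·⌉ = 2190
j=13: r + 12k = 2378.659 → ⌈·⌉ = 2379
j=14: r + 13k = 2568.125666… → ⌈·⌉ = 2569
j=15: r + 14k = 2757.592333… → ⌈·⌉ = 2758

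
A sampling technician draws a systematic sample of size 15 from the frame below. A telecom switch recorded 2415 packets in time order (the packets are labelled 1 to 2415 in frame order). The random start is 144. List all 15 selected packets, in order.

k = N/n = 2415/15 = 161
packet 1: 144
packet 2: 144 + 161 = 305
packet 3: 305 + 161 = 466
packet 4: 466 + 161 = 627
packet 5: 627 + 161 = 788
packet 6: 788 + 161 = 949
packet 7: 949 + 161 = 1110
packet 8: 1110 + 161 = 1271
packet 9: 1271 + 161 = 1432
packet 10: 1432 + 161 = 1593
packet 11: 1593 + 161 = 1754
packet 12: 1754 + 161 = 1915
packet 13: 1915 + 161 = 2076
packet 14: 2076 + 161 = 2237
packet 15: 2237 + 161 = 2398

144, 305, 466, 627, 788, 949, 1110, 1271, 1432, 1593, 1754, 1915, 2076, 2237, 2398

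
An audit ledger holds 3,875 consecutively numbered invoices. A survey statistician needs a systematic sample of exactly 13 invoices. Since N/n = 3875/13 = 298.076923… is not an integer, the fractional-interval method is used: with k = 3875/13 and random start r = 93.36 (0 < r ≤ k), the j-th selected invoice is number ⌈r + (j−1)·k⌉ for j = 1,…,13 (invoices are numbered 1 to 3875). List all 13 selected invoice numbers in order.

j=1: r + 0k = 93.36 → ⌈·⌉ = 94
j=2: r + 1k = 391.436923… → ⌈·⌉ = 392
j=3: r + 2k = 689.513846… → ⌈·⌉ = 690
j=4: r + 3k = 987.590769… → ⌈·⌉ = 988
j=5: r + 4k = 1285.667692… → ⌈·⌉ = 1286
j=6: r + 5k = 1583.744615… → ⌈·⌉ = 1584
j=7: r + 6k = 1881.821538… → ⌈·⌉ = 1882
j=8: r + 7k = 2179.898461… → ⌈·⌉ = 2180
j=9: r + 8k = 2477.975384… → ⌈·⌉ = 2478
j=10: r + 9k = 2776.052307… → ⌈·⌉ = 2777
j=11: r + 10k = 3074.129230… → ⌈·⌉ = 3075
j=12: r + 11k = 3372.206153… → ⌈·⌉ = 3373
j=13: r + 12k = 3670.283076… → ⌈·⌉ = 3671

94, 392, 690, 988, 1286, 1584, 1882, 2180, 2478, 2777, 3075, 3373, 3671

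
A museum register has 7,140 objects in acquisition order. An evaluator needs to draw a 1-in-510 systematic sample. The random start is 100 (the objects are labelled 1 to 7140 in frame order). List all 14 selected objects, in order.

object 1: 100
object 2: 100 + 510 = 610
object 3: 610 + 510 = 1120
object 4: 1120 + 510 = 1630
object 5: 1630 + 510 = 2140
object 6: 2140 + 510 = 2650
object 7: 2650 + 510 = 3160
object 8: 3160 + 510 = 3670
object 9: 3670 + 510 = 4180
object 10: 4180 + 510 = 4690
object 11: 4690 + 510 = 5200
object 12: 5200 + 510 = 5710
object 13: 5710 + 510 = 6220
object 14: 6220 + 510 = 6730

100, 610, 1120, 1630, 2140, 2650, 3160, 3670, 4180, 4690, 5200, 5710, 6220, 6730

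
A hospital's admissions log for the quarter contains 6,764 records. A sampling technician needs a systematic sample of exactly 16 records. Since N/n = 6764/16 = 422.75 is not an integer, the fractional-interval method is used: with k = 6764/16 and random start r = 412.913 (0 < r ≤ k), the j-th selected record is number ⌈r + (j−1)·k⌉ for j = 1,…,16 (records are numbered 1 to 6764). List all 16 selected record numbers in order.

413, 836, 1259, 1682, 2104, 2527, 2950, 3373, 3795, 4218, 4641, 5064, 5486, 5909, 6332, 6755

j=1: r + 0k = 412.913 → ⌈·⌉ = 413
j=2: r + 1k = 835.663 → ⌈·⌉ = 836
j=3: r + 2k = 1258.413 → ⌈·⌉ = 1259
j=4: r + 3k = 1681.163 → ⌈·⌉ = 1682
j=5: r + 4k = 2103.913 → ⌈·⌉ = 2104
j=6: r + 5k = 2526.663 → ⌈·⌉ = 2527
j=7: r + 6k = 2949.413 → ⌈·⌉ = 2950
j=8: r + 7k = 3372.163 → ⌈·⌉ = 3373
j=9: r + 8k = 3794.913 → ⌈·⌉ = 3795
j=10: r + 9k = 4217.663 → ⌈·⌉ = 4218
j=11: r + 10k = 4640.413 → ⌈·⌉ = 4641
j=12: r + 11k = 5063.163 → ⌈·⌉ = 5064
j=13: r + 12k = 5485.913 → ⌈·⌉ = 5486
j=14: r + 13k = 5908.663 → ⌈·⌉ = 5909
j=15: r + 14k = 6331.413 → ⌈·⌉ = 6332
j=16: r + 15k = 6754.163 → ⌈·⌉ = 6755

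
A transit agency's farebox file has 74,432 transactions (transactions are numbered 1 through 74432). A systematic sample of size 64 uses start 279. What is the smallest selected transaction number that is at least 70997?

71222

k = 74432/64 = 1163
Steps past start: ⌈(70997 − 279)/1163⌉ = ⌈70718/1163⌉ = 61
Selected transaction: 279 + 61×1163 = 71222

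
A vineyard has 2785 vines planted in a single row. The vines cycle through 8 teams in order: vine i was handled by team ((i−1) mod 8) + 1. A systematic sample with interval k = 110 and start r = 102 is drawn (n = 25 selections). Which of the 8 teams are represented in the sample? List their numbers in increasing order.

2, 4, 6, 8

Consecutive selections differ by k = 110, so their team numbers differ by 110 mod 8 = 6.
gcd(110, 8) = 2, so the sample visits 8/2 = 4 distinct residues mod 8.
Start 102 is team 6; the teams hit are 2, 4, 6, 8.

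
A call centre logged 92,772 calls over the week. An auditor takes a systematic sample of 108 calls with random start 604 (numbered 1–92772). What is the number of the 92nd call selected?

k = 92772/108 = 859
92nd selection = r + (92−1)·k = 604 + 91×859 = 604 + 78169 = 78773

78773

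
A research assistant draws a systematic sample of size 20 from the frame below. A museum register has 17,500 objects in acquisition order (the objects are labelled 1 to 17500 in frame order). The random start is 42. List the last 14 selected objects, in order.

5292, 6167, 7042, 7917, 8792, 9667, 10542, 11417, 12292, 13167, 14042, 14917, 15792, 16667

k = N/n = 17500/20 = 875
7th selection = 42 + 6×875 = 5292
8th: 5292 + 875 = 6167
9th: 6167 + 875 = 7042
10th: 7042 + 875 = 7917
11th: 7917 + 875 = 8792
12th: 8792 + 875 = 9667
13th: 9667 + 875 = 10542
14th: 10542 + 875 = 11417
15th: 11417 + 875 = 12292
16th: 12292 + 875 = 13167
17th: 13167 + 875 = 14042
18th: 14042 + 875 = 14917
19th: 14917 + 875 = 15792
20th: 15792 + 875 = 16667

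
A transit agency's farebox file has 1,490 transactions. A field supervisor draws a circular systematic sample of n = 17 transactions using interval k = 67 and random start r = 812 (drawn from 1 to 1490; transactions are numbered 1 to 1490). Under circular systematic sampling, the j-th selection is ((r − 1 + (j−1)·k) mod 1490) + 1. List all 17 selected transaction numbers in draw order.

Selection 1: 812
Selection 2: 812 + 67 = 879
Selection 3: 879 + 67 = 946
Selection 4: 946 + 67 = 1013
Selection 5: 1013 + 67 = 1080
Selection 6: 1080 + 67 = 1147
Selection 7: 1147 + 67 = 1214
Selection 8: 1214 + 67 = 1281
Selection 9: 1281 + 67 = 1348
Selection 10: 1348 + 67 = 1415
Selection 11: 1415 + 67 = 1482
Selection 12: 1482 + 67 = 1549 → 1549 − 1490 = 59
Selection 13: 59 + 67 = 126
Selection 14: 126 + 67 = 193
Selection 15: 193 + 67 = 260
Selection 16: 260 + 67 = 327
Selection 17: 327 + 67 = 394

812, 879, 946, 1013, 1080, 1147, 1214, 1281, 1348, 1415, 1482, 59, 126, 193, 260, 327, 394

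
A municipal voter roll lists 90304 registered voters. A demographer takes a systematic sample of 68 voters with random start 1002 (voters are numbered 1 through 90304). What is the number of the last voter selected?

89978

k = 90304/68 = 1328
68th selection = r + (68−1)·k = 1002 + 67×1328 = 1002 + 88976 = 89978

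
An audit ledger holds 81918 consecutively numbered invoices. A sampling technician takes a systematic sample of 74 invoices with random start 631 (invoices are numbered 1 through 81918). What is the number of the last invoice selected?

k = 81918/74 = 1107
74th selection = r + (74−1)·k = 631 + 73×1107 = 631 + 80811 = 81442

81442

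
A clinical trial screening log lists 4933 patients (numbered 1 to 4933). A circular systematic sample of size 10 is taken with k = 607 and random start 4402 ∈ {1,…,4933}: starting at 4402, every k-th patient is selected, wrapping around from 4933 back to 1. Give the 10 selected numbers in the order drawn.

Selection 1: 4402
Selection 2: 4402 + 607 = 5009 → 5009 − 4933 = 76
Selection 3: 76 + 607 = 683
Selection 4: 683 + 607 = 1290
Selection 5: 1290 + 607 = 1897
Selection 6: 1897 + 607 = 2504
Selection 7: 2504 + 607 = 3111
Selection 8: 3111 + 607 = 3718
Selection 9: 3718 + 607 = 4325
Selection 10: 4325 + 607 = 4932

4402, 76, 683, 1290, 1897, 2504, 3111, 3718, 4325, 4932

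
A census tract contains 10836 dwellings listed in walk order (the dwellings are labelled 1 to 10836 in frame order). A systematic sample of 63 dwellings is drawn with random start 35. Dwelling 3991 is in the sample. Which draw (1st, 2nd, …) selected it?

k = 10836/63 = 172
position = (3991 − 35)/172 + 1 = 3956/172 + 1 = 23 + 1 = 24

24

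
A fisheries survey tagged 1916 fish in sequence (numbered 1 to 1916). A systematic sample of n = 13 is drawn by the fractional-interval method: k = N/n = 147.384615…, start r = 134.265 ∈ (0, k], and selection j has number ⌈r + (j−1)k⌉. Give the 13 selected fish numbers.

j=1: r + 0k = 134.265 → ⌈·⌉ = 135
j=2: r + 1k = 281.649615… → ⌈·⌉ = 282
j=3: r + 2k = 429.034230… → ⌈·⌉ = 430
j=4: r + 3k = 576.418846… → ⌈·⌉ = 577
j=5: r + 4k = 723.803461… → ⌈·⌉ = 724
j=6: r + 5k = 871.188076… → ⌈·⌉ = 872
j=7: r + 6k = 1018.572692… → ⌈·⌉ = 1019
j=8: r + 7k = 1165.957307… → ⌈·⌉ = 1166
j=9: r + 8k = 1313.341923… → ⌈·⌉ = 1314
j=10: r + 9k = 1460.726538… → ⌈·⌉ = 1461
j=11: r + 10k = 1608.111153… → ⌈·⌉ = 1609
j=12: r + 11k = 1755.495769… → ⌈·⌉ = 1756
j=13: r + 12k = 1902.880384… → ⌈·⌉ = 1903

135, 282, 430, 577, 724, 872, 1019, 1166, 1314, 1461, 1609, 1756, 1903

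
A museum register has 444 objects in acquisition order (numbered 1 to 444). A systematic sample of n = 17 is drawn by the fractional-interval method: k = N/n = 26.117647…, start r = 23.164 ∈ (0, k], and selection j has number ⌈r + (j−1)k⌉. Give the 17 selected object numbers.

j=1: r + 0k = 23.164 → ⌈·⌉ = 24
j=2: r + 1k = 49.281647… → ⌈·⌉ = 50
j=3: r + 2k = 75.399294… → ⌈·⌉ = 76
j=4: r + 3k = 101.516941… → ⌈·⌉ = 102
j=5: r + 4k = 127.634588… → ⌈·⌉ = 128
j=6: r + 5k = 153.752235… → ⌈·⌉ = 154
j=7: r + 6k = 179.869882… → ⌈·⌉ = 180
j=8: r + 7k = 205.987529… → ⌈·⌉ = 206
j=9: r + 8k = 232.105176… → ⌈·⌉ = 233
j=10: r + 9k = 258.222823… → ⌈·⌉ = 259
j=11: r + 10k = 284.340470… → ⌈·⌉ = 285
j=12: r + 11k = 310.458117… → ⌈·⌉ = 311
j=13: r + 12k = 336.575764… → ⌈·⌉ = 337
j=14: r + 13k = 362.693411… → ⌈·⌉ = 363
j=15: r + 14k = 388.811058… → ⌈·⌉ = 389
j=16: r + 15k = 414.928705… → ⌈·⌉ = 415
j=17: r + 16k = 441.046352… → ⌈·⌉ = 442

24, 50, 76, 102, 128, 154, 180, 206, 233, 259, 285, 311, 337, 363, 389, 415, 442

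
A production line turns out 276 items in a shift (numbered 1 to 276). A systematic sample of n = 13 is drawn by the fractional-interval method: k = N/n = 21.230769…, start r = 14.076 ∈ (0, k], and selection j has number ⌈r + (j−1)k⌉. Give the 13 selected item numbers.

15, 36, 57, 78, 99, 121, 142, 163, 184, 206, 227, 248, 269

j=1: r + 0k = 14.076 → ⌈·⌉ = 15
j=2: r + 1k = 35.306769… → ⌈·⌉ = 36
j=3: r + 2k = 56.537538… → ⌈·⌉ = 57
j=4: r + 3k = 77.768307… → ⌈·⌉ = 78
j=5: r + 4k = 98.999076… → ⌈·⌉ = 99
j=6: r + 5k = 120.229846… → ⌈·⌉ = 121
j=7: r + 6k = 141.460615… → ⌈·⌉ = 142
j=8: r + 7k = 162.691384… → ⌈·⌉ = 163
j=9: r + 8k = 183.922153… → ⌈·⌉ = 184
j=10: r + 9k = 205.152923… → ⌈·⌉ = 206
j=11: r + 10k = 226.383692… → ⌈·⌉ = 227
j=12: r + 11k = 247.614461… → ⌈·⌉ = 248
j=13: r + 12k = 268.845230… → ⌈·⌉ = 269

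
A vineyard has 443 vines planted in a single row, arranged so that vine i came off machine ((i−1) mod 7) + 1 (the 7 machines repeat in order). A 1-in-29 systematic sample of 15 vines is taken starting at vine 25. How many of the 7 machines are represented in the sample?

7

Consecutive selections differ by k = 29, so their machine numbers differ by 29 mod 7 = 1.
gcd(29, 7) = 1, so the sample visits 7/1 = 7 distinct residues mod 7.
Start 25 is machine 4; the machines hit are 1, 2, 3, 4, 5, 6, 7.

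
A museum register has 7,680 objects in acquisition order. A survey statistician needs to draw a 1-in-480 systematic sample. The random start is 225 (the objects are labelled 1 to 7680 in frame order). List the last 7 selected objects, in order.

4545, 5025, 5505, 5985, 6465, 6945, 7425

10th selection = 225 + 9×480 = 4545
11th: 4545 + 480 = 5025
12th: 5025 + 480 = 5505
13th: 5505 + 480 = 5985
14th: 5985 + 480 = 6465
15th: 6465 + 480 = 6945
16th: 6945 + 480 = 7425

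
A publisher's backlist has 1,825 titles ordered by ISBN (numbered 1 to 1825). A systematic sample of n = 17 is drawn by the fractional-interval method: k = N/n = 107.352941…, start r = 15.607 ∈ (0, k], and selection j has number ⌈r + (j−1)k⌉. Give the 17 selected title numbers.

16, 123, 231, 338, 446, 553, 660, 768, 875, 982, 1090, 1197, 1304, 1412, 1519, 1626, 1734

j=1: r + 0k = 15.607 → ⌈·⌉ = 16
j=2: r + 1k = 122.959941… → ⌈·⌉ = 123
j=3: r + 2k = 230.312882… → ⌈·⌉ = 231
j=4: r + 3k = 337.665823… → ⌈·⌉ = 338
j=5: r + 4k = 445.018764… → ⌈·⌉ = 446
j=6: r + 5k = 552.371705… → ⌈·⌉ = 553
j=7: r + 6k = 659.724647… → ⌈·⌉ = 660
j=8: r + 7k = 767.077588… → ⌈·⌉ = 768
j=9: r + 8k = 874.430529… → ⌈·⌉ = 875
j=10: r + 9k = 981.783470… → ⌈·⌉ = 982
j=11: r + 10k = 1089.136411… → ⌈·⌉ = 1090
j=12: r + 11k = 1196.489352… → ⌈·⌉ = 1197
j=13: r + 12k = 1303.842294… → ⌈·⌉ = 1304
j=14: r + 13k = 1411.195235… → ⌈·⌉ = 1412
j=15: r + 14k = 1518.548176… → ⌈·⌉ = 1519
j=16: r + 15k = 1625.901117… → ⌈·⌉ = 1626
j=17: r + 16k = 1733.254058… → ⌈·⌉ = 1734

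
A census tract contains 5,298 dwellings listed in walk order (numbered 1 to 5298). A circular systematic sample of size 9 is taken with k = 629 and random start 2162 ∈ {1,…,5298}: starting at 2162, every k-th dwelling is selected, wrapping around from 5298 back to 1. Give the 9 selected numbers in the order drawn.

Selection 1: 2162
Selection 2: 2162 + 629 = 2791
Selection 3: 2791 + 629 = 3420
Selection 4: 3420 + 629 = 4049
Selection 5: 4049 + 629 = 4678
Selection 6: 4678 + 629 = 5307 → 5307 − 5298 = 9
Selection 7: 9 + 629 = 638
Selection 8: 638 + 629 = 1267
Selection 9: 1267 + 629 = 1896

2162, 2791, 3420, 4049, 4678, 9, 638, 1267, 1896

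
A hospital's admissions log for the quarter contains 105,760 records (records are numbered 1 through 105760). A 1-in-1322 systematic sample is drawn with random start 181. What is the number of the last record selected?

k = 1322
80th selection = r + (80−1)·k = 181 + 79×1322 = 181 + 104438 = 104619

104619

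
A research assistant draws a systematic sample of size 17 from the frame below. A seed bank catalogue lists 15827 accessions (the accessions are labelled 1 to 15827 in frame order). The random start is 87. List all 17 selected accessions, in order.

87, 1018, 1949, 2880, 3811, 4742, 5673, 6604, 7535, 8466, 9397, 10328, 11259, 12190, 13121, 14052, 14983

k = N/n = 15827/17 = 931
accession 1: 87
accession 2: 87 + 931 = 1018
accession 3: 1018 + 931 = 1949
accession 4: 1949 + 931 = 2880
accession 5: 2880 + 931 = 3811
accession 6: 3811 + 931 = 4742
accession 7: 4742 + 931 = 5673
accession 8: 5673 + 931 = 6604
accession 9: 6604 + 931 = 7535
accession 10: 7535 + 931 = 8466
accession 11: 8466 + 931 = 9397
accession 12: 9397 + 931 = 10328
accession 13: 10328 + 931 = 11259
accession 14: 11259 + 931 = 12190
accession 15: 12190 + 931 = 13121
accession 16: 13121 + 931 = 14052
accession 17: 14052 + 931 = 14983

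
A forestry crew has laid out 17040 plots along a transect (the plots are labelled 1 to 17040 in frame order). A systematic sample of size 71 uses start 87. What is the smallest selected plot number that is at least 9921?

9927

k = 17040/71 = 240
Steps past start: ⌈(9921 − 87)/240⌉ = ⌈9834/240⌉ = 41
Selected plot: 87 + 41×240 = 9927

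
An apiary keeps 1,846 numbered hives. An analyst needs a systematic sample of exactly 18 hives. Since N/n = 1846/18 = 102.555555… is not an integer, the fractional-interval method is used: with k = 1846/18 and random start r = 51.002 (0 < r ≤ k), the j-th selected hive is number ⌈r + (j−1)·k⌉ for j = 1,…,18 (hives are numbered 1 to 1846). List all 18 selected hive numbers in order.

52, 154, 257, 359, 462, 564, 667, 769, 872, 975, 1077, 1180, 1282, 1385, 1487, 1590, 1692, 1795

j=1: r + 0k = 51.002 → ⌈·⌉ = 52
j=2: r + 1k = 153.557555… → ⌈·⌉ = 154
j=3: r + 2k = 256.113111… → ⌈·⌉ = 257
j=4: r + 3k = 358.668666… → ⌈·⌉ = 359
j=5: r + 4k = 461.224222… → ⌈·⌉ = 462
j=6: r + 5k = 563.779777… → ⌈·⌉ = 564
j=7: r + 6k = 666.335333… → ⌈·⌉ = 667
j=8: r + 7k = 768.890888… → ⌈·⌉ = 769
j=9: r + 8k = 871.446444… → ⌈·⌉ = 872
j=10: r + 9k = 974.002 → ⌈·⌉ = 975
j=11: r + 10k = 1076.557555… → ⌈·⌉ = 1077
j=12: r + 11k = 1179.113111… → ⌈·⌉ = 1180
j=13: r + 12k = 1281.668666… → ⌈·⌉ = 1282
j=14: r + 13k = 1384.224222… → ⌈·⌉ = 1385
j=15: r + 14k = 1486.779777… → ⌈·⌉ = 1487
j=16: r + 15k = 1589.335333… → ⌈·⌉ = 1590
j=17: r + 16k = 1691.890888… → ⌈·⌉ = 1692
j=18: r + 17k = 1794.446444… → ⌈·⌉ = 1795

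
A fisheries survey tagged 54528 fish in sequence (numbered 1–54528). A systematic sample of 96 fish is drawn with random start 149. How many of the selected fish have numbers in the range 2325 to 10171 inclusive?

14

k = 54528/96 = 568
First selection ≥ 2325: 149 + ⌈(2325−149)/568⌉·568 = 149 + 4×568 = 2421
Last selection ≤ 10171: 149 + ⌊(10171−149)/568⌋·568 = 149 + 17×568 = 9805
Count = 17 − 4 + 1 = 14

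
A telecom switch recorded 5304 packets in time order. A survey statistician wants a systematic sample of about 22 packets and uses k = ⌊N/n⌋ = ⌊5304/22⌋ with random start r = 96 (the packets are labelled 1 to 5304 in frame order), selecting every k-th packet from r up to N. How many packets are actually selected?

22

k = ⌊5304/22⌋ = 241
Achieved size = ⌊(5304 − 96)/241⌋ + 1 = ⌊5208/241⌋ + 1 = 21 + 1 = 22
(last selection: 96 + 21×241 = 5157 ≤ 5304; next would be 5398 > 5304)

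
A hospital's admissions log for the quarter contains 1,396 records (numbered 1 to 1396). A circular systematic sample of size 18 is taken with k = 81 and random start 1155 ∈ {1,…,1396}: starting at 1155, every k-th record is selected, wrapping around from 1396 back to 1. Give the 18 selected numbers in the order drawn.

1155, 1236, 1317, 2, 83, 164, 245, 326, 407, 488, 569, 650, 731, 812, 893, 974, 1055, 1136

Selection 1: 1155
Selection 2: 1155 + 81 = 1236
Selection 3: 1236 + 81 = 1317
Selection 4: 1317 + 81 = 1398 → 1398 − 1396 = 2
Selection 5: 2 + 81 = 83
Selection 6: 83 + 81 = 164
Selection 7: 164 + 81 = 245
Selection 8: 245 + 81 = 326
Selection 9: 326 + 81 = 407
Selection 10: 407 + 81 = 488
Selection 11: 488 + 81 = 569
Selection 12: 569 + 81 = 650
Selection 13: 650 + 81 = 731
Selection 14: 731 + 81 = 812
Selection 15: 812 + 81 = 893
Selection 16: 893 + 81 = 974
Selection 17: 974 + 81 = 1055
Selection 18: 1055 + 81 = 1136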